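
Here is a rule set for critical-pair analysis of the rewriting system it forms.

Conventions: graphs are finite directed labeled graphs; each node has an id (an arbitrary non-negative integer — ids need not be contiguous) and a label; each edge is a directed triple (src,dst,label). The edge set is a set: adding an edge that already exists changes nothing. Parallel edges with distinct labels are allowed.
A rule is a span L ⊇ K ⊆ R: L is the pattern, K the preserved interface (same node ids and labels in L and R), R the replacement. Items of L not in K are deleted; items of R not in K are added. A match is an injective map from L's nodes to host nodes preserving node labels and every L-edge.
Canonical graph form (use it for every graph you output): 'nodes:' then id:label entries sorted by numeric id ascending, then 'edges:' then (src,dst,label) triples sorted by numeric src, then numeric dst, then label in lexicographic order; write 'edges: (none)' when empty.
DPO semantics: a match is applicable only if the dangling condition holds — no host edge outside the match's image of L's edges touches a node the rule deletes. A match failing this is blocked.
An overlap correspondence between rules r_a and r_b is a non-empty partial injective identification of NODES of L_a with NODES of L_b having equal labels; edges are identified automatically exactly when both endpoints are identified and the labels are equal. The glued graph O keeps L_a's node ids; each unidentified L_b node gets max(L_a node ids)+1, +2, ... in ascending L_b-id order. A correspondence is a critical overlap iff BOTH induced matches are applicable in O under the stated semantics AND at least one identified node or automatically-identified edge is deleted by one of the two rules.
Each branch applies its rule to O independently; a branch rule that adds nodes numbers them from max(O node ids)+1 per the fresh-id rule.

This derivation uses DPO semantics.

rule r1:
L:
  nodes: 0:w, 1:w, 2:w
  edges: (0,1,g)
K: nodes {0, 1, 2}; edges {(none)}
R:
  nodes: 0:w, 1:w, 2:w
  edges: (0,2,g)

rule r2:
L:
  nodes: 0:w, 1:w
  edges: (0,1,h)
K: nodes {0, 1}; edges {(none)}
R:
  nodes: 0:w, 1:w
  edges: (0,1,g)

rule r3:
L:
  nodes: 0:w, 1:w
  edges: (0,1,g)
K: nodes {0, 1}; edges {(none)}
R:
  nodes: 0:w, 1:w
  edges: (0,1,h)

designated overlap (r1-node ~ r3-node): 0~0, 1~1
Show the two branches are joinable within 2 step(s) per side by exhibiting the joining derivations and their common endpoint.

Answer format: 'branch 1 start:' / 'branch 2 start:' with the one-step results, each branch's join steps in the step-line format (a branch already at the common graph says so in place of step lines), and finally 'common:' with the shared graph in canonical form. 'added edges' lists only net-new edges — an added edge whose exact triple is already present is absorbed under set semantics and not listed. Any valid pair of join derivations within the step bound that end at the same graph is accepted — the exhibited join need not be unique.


branch 1 start:
nodes: 0:w, 1:w, 2:w
edges: (0,2,g)
branch 2 start:
nodes: 0:w, 1:w, 2:w
edges: (0,1,h)
branch 1 step 1: rule r1; match: 0->0, 1->2, 2->1; deleted nodes (none); deleted edges (0,2,g); added nodes (none); added edges (0,1,g); result: nodes: 0:w, 1:w, 2:w edges: (0,1,g)
branch 2 step 1: rule r2; match: 0->0, 1->1; deleted nodes (none); deleted edges (0,1,h); added nodes (none); added edges (0,1,g); result: nodes: 0:w, 1:w, 2:w edges: (0,1,g)
common:
nodes: 0:w, 1:w, 2:w
edges: (0,1,g)


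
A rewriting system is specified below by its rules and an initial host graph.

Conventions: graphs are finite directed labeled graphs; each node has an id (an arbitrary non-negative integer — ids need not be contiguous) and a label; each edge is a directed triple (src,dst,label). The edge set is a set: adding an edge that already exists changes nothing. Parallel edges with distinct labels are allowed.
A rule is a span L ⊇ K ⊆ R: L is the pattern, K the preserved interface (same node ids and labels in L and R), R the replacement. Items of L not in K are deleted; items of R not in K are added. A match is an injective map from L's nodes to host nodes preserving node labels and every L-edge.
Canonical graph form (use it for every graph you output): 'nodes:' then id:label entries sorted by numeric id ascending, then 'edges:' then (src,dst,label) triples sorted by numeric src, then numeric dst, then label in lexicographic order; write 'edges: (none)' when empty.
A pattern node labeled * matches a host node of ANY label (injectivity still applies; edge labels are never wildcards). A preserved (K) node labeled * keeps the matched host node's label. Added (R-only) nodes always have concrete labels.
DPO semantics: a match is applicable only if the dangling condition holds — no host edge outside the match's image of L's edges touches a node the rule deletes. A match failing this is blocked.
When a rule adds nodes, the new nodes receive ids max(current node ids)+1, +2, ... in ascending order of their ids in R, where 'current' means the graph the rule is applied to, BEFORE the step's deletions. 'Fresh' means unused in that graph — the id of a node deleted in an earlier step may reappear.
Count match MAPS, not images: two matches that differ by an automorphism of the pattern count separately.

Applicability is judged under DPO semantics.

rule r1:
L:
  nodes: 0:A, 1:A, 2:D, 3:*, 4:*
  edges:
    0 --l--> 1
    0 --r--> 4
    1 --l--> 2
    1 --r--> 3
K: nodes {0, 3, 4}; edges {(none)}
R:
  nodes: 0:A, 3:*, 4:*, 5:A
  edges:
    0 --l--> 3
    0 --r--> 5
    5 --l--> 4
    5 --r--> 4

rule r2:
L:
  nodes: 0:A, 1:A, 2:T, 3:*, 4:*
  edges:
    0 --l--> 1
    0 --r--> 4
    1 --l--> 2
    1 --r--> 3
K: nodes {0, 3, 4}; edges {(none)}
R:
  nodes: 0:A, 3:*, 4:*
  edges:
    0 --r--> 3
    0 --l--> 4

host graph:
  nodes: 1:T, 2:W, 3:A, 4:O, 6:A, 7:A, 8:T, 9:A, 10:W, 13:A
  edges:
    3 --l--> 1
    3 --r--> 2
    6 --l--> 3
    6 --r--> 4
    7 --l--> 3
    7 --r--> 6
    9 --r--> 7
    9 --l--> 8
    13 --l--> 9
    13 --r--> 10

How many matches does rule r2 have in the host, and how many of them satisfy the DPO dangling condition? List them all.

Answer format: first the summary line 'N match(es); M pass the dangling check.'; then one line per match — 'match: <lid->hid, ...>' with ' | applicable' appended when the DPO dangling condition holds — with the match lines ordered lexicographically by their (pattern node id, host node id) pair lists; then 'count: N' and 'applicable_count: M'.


3 match(es); 1 pass the dangling check.
match: 0->6, 1->3, 2->1, 3->2, 4->4
match: 0->7, 1->3, 2->1, 3->2, 4->6
match: 0->13, 1->9, 2->8, 3->7, 4->10 | applicable
count: 3
applicable_count: 1


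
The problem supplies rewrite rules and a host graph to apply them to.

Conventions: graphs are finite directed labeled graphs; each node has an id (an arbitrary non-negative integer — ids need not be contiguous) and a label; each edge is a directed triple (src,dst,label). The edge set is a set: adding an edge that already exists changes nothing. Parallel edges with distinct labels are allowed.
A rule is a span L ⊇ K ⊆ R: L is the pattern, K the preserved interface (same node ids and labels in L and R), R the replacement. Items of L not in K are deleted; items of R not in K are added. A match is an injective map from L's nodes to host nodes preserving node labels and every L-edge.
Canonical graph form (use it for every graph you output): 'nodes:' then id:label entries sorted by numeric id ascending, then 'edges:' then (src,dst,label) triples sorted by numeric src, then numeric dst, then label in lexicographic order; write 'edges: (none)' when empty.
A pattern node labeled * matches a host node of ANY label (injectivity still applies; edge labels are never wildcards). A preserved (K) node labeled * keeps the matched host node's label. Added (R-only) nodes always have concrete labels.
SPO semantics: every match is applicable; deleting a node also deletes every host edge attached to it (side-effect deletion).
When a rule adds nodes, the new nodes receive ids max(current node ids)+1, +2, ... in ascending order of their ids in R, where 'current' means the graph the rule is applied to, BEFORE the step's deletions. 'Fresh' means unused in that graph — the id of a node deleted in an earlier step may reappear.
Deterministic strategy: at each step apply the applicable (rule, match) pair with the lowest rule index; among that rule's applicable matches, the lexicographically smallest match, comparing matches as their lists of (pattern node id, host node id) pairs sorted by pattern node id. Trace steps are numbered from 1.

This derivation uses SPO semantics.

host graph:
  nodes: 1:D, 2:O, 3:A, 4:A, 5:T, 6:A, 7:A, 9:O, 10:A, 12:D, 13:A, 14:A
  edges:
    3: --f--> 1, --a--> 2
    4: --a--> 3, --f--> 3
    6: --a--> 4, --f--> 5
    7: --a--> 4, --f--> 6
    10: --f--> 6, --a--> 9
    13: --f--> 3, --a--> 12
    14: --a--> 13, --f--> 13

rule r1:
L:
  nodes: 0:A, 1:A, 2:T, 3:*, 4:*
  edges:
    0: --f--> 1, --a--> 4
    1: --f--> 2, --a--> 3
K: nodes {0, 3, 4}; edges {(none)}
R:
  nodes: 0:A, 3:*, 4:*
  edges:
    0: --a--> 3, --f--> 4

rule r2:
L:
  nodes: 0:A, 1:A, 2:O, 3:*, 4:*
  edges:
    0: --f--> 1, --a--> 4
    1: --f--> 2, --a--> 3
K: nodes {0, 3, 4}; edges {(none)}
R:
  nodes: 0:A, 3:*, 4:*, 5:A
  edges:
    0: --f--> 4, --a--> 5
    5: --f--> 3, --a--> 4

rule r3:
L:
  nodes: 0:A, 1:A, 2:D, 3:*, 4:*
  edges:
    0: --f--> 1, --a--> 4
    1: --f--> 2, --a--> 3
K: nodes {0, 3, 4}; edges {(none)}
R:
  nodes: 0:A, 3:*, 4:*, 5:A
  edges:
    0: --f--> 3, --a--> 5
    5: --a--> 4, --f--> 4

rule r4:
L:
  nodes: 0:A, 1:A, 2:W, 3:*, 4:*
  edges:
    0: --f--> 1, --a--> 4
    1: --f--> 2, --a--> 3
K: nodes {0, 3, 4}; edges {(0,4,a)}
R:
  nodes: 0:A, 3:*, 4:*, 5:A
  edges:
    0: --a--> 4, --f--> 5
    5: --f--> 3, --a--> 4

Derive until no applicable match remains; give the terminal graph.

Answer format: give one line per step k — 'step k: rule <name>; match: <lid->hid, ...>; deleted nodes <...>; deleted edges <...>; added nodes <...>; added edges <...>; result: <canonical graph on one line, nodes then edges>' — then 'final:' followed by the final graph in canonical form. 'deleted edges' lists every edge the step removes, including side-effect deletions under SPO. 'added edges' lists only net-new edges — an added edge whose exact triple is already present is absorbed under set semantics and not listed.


step 1: rule r1; match: 0->10, 1->6, 2->5, 3->4, 4->9; deleted nodes 5, 6; deleted edges (6,4,a); (6,5,f); (7,6,f); (10,6,f); (10,9,a); added nodes (none); added edges (10,4,a); (10,9,f); result: nodes: 1:D, 2:O, 3:A, 4:A, 7:A, 9:O, 10:A, 12:D, 13:A, 14:A edges: (3,1,f); (3,2,a); (4,3,a); (4,3,f); (7,4,a); (10,4,a); (10,9,f); (13,3,f); (13,12,a); (14,13,a); (14,13,f)
step 2: rule r3; match: 0->13, 1->3, 2->1, 3->2, 4->12; deleted nodes 1, 3; deleted edges (3,1,f); (3,2,a); (4,3,a); (4,3,f); (13,3,f); (13,12,a); added nodes 15; added edges (13,2,f); (13,15,a); (15,12,a); (15,12,f); result: nodes: 2:O, 4:A, 7:A, 9:O, 10:A, 12:D, 13:A, 14:A, 15:A edges: (7,4,a); (10,4,a); (10,9,f); (13,2,f); (13,15,a); (14,13,a); (14,13,f); (15,12,a); (15,12,f)
final:
nodes: 2:O, 4:A, 7:A, 9:O, 10:A, 12:D, 13:A, 14:A, 15:A
edges: (7,4,a); (10,4,a); (10,9,f); (13,2,f); (13,15,a); (14,13,a); (14,13,f); (15,12,a); (15,12,f)


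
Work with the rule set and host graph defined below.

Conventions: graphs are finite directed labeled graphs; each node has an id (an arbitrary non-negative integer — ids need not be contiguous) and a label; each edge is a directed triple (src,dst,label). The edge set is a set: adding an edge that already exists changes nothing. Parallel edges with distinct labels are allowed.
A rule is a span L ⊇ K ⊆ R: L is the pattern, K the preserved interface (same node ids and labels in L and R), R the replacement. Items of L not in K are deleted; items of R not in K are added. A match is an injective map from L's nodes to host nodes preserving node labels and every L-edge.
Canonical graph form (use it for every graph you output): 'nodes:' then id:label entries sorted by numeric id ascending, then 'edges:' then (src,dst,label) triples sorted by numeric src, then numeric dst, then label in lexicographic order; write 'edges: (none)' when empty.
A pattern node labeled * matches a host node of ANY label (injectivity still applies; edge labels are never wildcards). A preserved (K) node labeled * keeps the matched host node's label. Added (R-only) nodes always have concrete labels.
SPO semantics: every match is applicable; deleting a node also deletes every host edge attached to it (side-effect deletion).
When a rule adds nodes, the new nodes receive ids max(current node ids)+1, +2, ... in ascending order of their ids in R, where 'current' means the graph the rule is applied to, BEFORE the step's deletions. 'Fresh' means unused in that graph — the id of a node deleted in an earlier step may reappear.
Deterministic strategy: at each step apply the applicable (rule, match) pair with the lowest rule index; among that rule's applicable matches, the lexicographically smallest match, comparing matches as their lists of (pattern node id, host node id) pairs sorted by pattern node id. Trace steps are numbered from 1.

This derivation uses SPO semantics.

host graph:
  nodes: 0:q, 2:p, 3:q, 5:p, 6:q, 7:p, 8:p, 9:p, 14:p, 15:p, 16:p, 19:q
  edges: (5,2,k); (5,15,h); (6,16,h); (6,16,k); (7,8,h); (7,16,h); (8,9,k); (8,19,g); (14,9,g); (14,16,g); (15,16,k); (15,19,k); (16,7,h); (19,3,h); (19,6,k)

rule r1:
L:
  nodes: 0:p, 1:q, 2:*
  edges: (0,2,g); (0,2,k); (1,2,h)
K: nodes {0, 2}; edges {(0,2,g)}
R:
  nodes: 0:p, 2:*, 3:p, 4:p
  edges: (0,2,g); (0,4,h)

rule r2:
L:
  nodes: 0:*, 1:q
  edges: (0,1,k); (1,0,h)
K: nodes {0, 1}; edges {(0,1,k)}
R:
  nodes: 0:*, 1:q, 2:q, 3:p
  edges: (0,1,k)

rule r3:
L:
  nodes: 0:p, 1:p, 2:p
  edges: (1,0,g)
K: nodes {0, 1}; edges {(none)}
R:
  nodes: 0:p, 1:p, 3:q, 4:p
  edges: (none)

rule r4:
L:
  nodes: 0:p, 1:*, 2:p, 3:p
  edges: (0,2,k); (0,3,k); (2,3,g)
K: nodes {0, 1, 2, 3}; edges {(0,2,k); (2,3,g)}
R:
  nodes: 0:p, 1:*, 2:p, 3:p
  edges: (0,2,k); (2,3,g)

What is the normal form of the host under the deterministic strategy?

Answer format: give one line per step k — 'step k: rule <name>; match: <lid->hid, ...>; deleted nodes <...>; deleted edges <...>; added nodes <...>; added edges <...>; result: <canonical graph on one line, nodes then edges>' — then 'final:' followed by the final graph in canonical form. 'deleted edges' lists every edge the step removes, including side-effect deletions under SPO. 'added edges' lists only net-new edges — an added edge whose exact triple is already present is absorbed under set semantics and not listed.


step 1: rule r3; match: 0->9, 1->14, 2->2; deleted nodes 2; deleted edges (5,2,k); (14,9,g); added nodes 20, 21; added edges (none); result: nodes: 0:q, 3:q, 5:p, 6:q, 7:p, 8:p, 9:p, 14:p, 15:p, 16:p, 19:q, 20:q, 21:p edges: (5,15,h); (6,16,h); (6,16,k); (7,8,h); (7,16,h); (8,9,k); (8,19,g); (14,16,g); (15,16,k); (15,19,k); (16,7,h); (19,3,h); (19,6,k)
step 2: rule r3; match: 0->16, 1->14, 2->5; deleted nodes 5; deleted edges (5,15,h); (14,16,g); added nodes 22, 23; added edges (none); result: nodes: 0:q, 3:q, 6:q, 7:p, 8:p, 9:p, 14:p, 15:p, 16:p, 19:q, 20:q, 21:p, 22:q, 23:p edges: (6,16,h); (6,16,k); (7,8,h); (7,16,h); (8,9,k); (8,19,g); (15,16,k); (15,19,k); (16,7,h); (19,3,h); (19,6,k)
final:
nodes: 0:q, 3:q, 6:q, 7:p, 8:p, 9:p, 14:p, 15:p, 16:p, 19:q, 20:q, 21:p, 22:q, 23:p
edges: (6,16,h); (6,16,k); (7,8,h); (7,16,h); (8,9,k); (8,19,g); (15,16,k); (15,19,k); (16,7,h); (19,3,h); (19,6,k)


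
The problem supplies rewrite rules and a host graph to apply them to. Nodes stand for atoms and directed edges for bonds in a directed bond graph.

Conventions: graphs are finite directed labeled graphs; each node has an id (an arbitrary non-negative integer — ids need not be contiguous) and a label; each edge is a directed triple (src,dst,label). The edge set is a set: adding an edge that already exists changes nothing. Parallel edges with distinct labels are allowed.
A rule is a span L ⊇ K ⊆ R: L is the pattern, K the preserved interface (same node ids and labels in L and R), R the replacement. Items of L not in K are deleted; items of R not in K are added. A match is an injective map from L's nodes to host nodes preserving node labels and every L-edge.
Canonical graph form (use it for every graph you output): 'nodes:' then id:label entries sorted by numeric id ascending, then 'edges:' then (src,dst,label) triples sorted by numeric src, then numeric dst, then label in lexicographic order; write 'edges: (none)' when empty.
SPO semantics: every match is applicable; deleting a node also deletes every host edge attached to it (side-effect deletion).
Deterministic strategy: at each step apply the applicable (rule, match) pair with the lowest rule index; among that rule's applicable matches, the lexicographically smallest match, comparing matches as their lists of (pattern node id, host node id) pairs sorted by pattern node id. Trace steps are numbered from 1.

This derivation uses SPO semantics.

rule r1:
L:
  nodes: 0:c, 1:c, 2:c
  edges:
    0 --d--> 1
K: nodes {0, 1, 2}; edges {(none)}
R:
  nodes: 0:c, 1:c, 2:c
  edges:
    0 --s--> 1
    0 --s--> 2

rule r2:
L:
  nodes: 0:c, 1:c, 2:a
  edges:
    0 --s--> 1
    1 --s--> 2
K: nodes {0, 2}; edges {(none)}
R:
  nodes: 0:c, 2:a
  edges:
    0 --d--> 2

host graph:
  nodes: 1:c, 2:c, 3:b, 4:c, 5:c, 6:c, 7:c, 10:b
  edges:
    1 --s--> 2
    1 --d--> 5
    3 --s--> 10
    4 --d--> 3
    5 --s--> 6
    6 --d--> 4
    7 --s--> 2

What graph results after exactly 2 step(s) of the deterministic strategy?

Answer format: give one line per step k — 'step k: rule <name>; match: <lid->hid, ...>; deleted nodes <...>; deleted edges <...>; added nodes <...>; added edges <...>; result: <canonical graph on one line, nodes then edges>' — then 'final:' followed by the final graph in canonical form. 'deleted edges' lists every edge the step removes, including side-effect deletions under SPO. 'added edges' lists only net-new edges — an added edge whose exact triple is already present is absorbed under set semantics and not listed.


step 1: rule r1; match: 0->1, 1->5, 2->2; deleted nodes (none); deleted edges (1,5,d); added nodes (none); added edges (1,5,s); result: nodes: 1:c, 2:c, 3:b, 4:c, 5:c, 6:c, 7:c, 10:b edges: (1,2,s); (1,5,s); (3,10,s); (4,3,d); (5,6,s); (6,4,d); (7,2,s)
step 2: rule r1; match: 0->6, 1->4, 2->1; deleted nodes (none); deleted edges (6,4,d); added nodes (none); added edges (6,1,s); (6,4,s); result: nodes: 1:c, 2:c, 3:b, 4:c, 5:c, 6:c, 7:c, 10:b edges: (1,2,s); (1,5,s); (3,10,s); (4,3,d); (5,6,s); (6,1,s); (6,4,s); (7,2,s)
final:
nodes: 1:c, 2:c, 3:b, 4:c, 5:c, 6:c, 7:c, 10:b
edges: (1,2,s); (1,5,s); (3,10,s); (4,3,d); (5,6,s); (6,1,s); (6,4,s); (7,2,s)


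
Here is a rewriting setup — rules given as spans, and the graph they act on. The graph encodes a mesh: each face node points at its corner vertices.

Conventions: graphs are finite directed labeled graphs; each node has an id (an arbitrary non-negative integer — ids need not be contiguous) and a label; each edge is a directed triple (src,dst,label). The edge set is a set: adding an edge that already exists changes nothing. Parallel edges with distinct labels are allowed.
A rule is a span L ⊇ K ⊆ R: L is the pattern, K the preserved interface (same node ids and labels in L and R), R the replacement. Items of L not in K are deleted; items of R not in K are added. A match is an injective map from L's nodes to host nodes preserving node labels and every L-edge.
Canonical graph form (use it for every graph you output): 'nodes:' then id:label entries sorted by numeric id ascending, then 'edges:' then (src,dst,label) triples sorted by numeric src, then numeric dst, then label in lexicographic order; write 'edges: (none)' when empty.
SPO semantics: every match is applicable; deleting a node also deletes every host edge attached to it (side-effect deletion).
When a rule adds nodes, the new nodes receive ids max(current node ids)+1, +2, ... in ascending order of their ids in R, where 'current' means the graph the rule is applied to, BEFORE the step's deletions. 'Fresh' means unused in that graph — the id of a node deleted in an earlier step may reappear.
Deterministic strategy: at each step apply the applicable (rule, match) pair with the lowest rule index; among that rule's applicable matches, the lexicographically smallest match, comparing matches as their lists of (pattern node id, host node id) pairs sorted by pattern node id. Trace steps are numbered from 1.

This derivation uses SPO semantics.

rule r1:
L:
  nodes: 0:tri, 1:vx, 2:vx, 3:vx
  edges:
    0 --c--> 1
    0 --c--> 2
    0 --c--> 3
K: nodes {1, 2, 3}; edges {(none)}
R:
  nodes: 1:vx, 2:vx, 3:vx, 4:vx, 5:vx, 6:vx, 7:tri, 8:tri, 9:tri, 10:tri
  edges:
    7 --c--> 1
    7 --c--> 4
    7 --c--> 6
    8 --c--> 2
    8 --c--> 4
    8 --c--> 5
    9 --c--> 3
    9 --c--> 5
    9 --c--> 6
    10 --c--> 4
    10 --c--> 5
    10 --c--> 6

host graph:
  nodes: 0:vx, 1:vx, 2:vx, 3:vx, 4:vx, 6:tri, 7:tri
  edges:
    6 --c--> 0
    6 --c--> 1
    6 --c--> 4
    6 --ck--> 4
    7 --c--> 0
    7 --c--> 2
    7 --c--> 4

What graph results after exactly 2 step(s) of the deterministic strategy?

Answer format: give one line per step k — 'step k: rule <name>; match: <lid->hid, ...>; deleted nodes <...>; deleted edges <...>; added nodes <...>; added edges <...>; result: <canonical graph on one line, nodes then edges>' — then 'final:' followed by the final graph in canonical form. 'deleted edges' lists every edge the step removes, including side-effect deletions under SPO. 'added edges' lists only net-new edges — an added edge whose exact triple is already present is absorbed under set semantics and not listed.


step 1: rule r1; match: 0->6, 1->0, 2->1, 3->4; deleted nodes 6; deleted edges (6,0,c); (6,1,c); (6,4,c); (6,4,ck); added nodes 8, 9, 10, 11, 12, 13, 14; added edges (11,0,c); (11,8,c); (11,10,c); (12,1,c); (12,8,c); (12,9,c); (13,4,c); (13,9,c); (13,10,c); (14,8,c); (14,9,c); (14,10,c); result: nodes: 0:vx, 1:vx, 2:vx, 3:vx, 4:vx, 7:tri, 8:vx, 9:vx, 10:vx, 11:tri, 12:tri, 13:tri, 14:tri edges: (7,0,c); (7,2,c); (7,4,c); (11,0,c); (11,8,c); (11,10,c); (12,1,c); (12,8,c); (12,9,c); (13,4,c); (13,9,c); (13,10,c); (14,8,c); (14,9,c); (14,10,c)
step 2: rule r1; match: 0->7, 1->0, 2->2, 3->4; deleted nodes 7; deleted edges (7,0,c); (7,2,c); (7,4,c); added nodes 15, 16, 17, 18, 19, 20, 21; added edges (18,0,c); (18,15,c); (18,17,c); (19,2,c); (19,15,c); (19,16,c); (20,4,c); (20,16,c); (20,17,c); (21,15,c); (21,16,c); (21,17,c); result: nodes: 0:vx, 1:vx, 2:vx, 3:vx, 4:vx, 8:vx, 9:vx, 10:vx, 11:tri, 12:tri, 13:tri, 14:tri, 15:vx, 16:vx, 17:vx, 18:tri, 19:tri, 20:tri, 21:tri edges: (11,0,c); (11,8,c); (11,10,c); (12,1,c); (12,8,c); (12,9,c); (13,4,c); (13,9,c); (13,10,c); (14,8,c); (14,9,c); (14,10,c); (18,0,c); (18,15,c); (18,17,c); (19,2,c); (19,15,c); (19,16,c); (20,4,c); (20,16,c); (20,17,c); (21,15,c); (21,16,c); (21,17,c)
final:
nodes: 0:vx, 1:vx, 2:vx, 3:vx, 4:vx, 8:vx, 9:vx, 10:vx, 11:tri, 12:tri, 13:tri, 14:tri, 15:vx, 16:vx, 17:vx, 18:tri, 19:tri, 20:tri, 21:tri
edges: (11,0,c); (11,8,c); (11,10,c); (12,1,c); (12,8,c); (12,9,c); (13,4,c); (13,9,c); (13,10,c); (14,8,c); (14,9,c); (14,10,c); (18,0,c); (18,15,c); (18,17,c); (19,2,c); (19,15,c); (19,16,c); (20,4,c); (20,16,c); (20,17,c); (21,15,c); (21,16,c); (21,17,c)


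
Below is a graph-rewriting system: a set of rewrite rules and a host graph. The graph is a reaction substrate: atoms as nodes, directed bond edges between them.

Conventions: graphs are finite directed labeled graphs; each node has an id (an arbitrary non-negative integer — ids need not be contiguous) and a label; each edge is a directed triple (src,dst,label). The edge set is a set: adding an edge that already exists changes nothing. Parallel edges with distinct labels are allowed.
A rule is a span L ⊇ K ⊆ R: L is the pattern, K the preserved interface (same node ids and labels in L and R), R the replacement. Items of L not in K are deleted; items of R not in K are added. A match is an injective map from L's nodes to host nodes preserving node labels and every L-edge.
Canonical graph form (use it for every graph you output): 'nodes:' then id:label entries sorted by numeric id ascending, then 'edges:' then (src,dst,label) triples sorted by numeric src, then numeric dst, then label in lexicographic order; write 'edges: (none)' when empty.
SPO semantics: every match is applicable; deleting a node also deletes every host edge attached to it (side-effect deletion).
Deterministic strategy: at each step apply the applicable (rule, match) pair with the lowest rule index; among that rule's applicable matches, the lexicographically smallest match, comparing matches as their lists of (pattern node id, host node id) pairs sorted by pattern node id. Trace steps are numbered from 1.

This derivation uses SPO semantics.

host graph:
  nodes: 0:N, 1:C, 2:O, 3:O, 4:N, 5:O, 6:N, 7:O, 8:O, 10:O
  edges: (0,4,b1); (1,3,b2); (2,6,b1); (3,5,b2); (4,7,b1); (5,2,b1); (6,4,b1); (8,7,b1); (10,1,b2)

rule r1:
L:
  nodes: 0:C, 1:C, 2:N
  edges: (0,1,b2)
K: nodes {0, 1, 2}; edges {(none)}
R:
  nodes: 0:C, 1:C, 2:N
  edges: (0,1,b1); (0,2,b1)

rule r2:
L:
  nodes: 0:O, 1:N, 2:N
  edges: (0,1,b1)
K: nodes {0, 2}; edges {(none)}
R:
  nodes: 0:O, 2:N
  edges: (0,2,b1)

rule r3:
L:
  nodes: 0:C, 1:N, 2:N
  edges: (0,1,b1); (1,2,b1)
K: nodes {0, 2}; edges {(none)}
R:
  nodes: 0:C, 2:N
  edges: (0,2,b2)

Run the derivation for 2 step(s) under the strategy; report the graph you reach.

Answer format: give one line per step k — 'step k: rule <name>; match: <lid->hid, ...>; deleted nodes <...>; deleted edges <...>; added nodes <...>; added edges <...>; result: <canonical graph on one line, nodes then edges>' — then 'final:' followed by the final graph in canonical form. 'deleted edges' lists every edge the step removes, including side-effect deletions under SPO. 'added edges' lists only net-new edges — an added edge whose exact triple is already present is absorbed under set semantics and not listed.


step 1: rule r2; match: 0->2, 1->6, 2->0; deleted nodes 6; deleted edges (2,6,b1); (6,4,b1); added nodes (none); added edges (2,0,b1); result: nodes: 0:N, 1:C, 2:O, 3:O, 4:N, 5:O, 7:O, 8:O, 10:O edges: (0,4,b1); (1,3,b2); (2,0,b1); (3,5,b2); (4,7,b1); (5,2,b1); (8,7,b1); (10,1,b2)
step 2: rule r2; match: 0->2, 1->0, 2->4; deleted nodes 0; deleted edges (0,4,b1); (2,0,b1); added nodes (none); added edges (2,4,b1); result: nodes: 1:C, 2:O, 3:O, 4:N, 5:O, 7:O, 8:O, 10:O edges: (1,3,b2); (2,4,b1); (3,5,b2); (4,7,b1); (5,2,b1); (8,7,b1); (10,1,b2)
final:
nodes: 1:C, 2:O, 3:O, 4:N, 5:O, 7:O, 8:O, 10:O
edges: (1,3,b2); (2,4,b1); (3,5,b2); (4,7,b1); (5,2,b1); (8,7,b1); (10,1,b2)


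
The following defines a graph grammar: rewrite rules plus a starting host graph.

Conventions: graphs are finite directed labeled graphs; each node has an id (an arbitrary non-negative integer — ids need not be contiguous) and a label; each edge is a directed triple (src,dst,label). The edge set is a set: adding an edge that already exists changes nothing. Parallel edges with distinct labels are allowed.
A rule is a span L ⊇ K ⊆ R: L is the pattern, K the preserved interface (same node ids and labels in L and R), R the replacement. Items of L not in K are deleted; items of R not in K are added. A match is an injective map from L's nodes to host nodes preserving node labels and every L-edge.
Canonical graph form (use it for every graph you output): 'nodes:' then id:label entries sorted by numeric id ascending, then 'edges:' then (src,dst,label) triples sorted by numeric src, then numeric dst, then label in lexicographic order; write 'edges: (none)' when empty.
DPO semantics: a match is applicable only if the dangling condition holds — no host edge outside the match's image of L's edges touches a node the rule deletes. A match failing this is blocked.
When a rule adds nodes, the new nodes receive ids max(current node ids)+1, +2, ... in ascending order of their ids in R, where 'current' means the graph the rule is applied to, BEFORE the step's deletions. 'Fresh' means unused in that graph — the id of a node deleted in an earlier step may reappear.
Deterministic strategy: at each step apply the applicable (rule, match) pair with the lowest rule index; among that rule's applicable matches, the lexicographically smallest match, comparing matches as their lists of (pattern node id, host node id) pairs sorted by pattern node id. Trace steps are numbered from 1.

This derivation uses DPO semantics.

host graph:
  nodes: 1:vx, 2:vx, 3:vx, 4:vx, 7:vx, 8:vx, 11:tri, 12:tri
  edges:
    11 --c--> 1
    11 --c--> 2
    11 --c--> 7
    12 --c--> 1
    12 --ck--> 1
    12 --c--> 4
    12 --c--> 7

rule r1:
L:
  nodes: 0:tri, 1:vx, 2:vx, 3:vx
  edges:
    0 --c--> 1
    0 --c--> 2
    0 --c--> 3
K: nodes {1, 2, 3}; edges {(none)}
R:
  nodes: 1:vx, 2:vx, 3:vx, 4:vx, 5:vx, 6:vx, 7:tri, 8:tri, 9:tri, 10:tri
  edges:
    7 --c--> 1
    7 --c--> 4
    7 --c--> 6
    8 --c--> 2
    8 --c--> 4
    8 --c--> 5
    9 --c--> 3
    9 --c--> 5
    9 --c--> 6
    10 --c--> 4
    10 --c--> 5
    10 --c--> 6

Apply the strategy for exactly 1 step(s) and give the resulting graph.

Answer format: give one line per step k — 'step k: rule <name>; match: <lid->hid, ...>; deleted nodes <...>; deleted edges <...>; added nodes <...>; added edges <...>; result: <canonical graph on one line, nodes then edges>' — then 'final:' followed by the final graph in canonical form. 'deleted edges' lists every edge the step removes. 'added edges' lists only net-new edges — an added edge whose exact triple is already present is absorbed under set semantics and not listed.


step 1: rule r1; match: 0->11, 1->1, 2->2, 3->7; deleted nodes 11; deleted edges (11,1,c); (11,2,c); (11,7,c); added nodes 13, 14, 15, 16, 17, 18, 19; added edges (16,1,c); (16,13,c); (16,15,c); (17,2,c); (17,13,c); (17,14,c); (18,7,c); (18,14,c); (18,15,c); (19,13,c); (19,14,c); (19,15,c); result: nodes: 1:vx, 2:vx, 3:vx, 4:vx, 7:vx, 8:vx, 12:tri, 13:vx, 14:vx, 15:vx, 16:tri, 17:tri, 18:tri, 19:tri edges: (12,1,c); (12,1,ck); (12,4,c); (12,7,c); (16,1,c); (16,13,c); (16,15,c); (17,2,c); (17,13,c); (17,14,c); (18,7,c); (18,14,c); (18,15,c); (19,13,c); (19,14,c); (19,15,c)
final:
nodes: 1:vx, 2:vx, 3:vx, 4:vx, 7:vx, 8:vx, 12:tri, 13:vx, 14:vx, 15:vx, 16:tri, 17:tri, 18:tri, 19:tri
edges: (12,1,c); (12,1,ck); (12,4,c); (12,7,c); (16,1,c); (16,13,c); (16,15,c); (17,2,c); (17,13,c); (17,14,c); (18,7,c); (18,14,c); (18,15,c); (19,13,c); (19,14,c); (19,15,c)


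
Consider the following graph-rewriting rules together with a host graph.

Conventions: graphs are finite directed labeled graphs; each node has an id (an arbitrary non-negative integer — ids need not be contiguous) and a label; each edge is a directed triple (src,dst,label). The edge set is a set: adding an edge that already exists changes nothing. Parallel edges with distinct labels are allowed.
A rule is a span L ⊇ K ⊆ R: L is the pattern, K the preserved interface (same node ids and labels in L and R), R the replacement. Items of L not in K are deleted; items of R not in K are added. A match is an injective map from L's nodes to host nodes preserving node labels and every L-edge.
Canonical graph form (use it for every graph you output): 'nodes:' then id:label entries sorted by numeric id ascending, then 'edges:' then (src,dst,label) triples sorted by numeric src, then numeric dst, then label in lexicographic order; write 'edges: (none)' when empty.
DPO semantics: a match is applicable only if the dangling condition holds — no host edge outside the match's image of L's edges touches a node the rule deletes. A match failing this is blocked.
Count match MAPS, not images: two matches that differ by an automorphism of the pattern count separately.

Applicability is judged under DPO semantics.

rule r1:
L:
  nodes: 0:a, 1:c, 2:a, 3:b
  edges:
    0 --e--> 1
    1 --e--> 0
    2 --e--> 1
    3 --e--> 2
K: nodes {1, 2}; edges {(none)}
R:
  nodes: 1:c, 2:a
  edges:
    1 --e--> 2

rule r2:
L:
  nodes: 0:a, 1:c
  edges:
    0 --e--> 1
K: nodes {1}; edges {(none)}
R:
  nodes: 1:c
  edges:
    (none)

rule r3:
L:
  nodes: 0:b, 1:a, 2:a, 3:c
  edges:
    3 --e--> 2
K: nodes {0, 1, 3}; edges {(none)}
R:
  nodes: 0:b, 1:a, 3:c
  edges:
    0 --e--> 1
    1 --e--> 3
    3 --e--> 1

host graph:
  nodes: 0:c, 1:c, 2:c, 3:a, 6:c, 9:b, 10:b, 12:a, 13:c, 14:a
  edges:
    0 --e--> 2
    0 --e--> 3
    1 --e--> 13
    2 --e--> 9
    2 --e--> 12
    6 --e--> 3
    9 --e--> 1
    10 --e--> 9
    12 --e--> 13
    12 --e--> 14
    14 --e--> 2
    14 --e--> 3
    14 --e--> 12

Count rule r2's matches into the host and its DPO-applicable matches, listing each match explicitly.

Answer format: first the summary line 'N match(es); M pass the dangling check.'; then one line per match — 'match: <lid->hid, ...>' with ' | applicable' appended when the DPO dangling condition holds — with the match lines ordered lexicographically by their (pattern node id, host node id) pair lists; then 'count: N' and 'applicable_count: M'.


2 match(es); 0 pass the dangling check.
match: 0->12, 1->13
match: 0->14, 1->2
count: 2
applicable_count: 0


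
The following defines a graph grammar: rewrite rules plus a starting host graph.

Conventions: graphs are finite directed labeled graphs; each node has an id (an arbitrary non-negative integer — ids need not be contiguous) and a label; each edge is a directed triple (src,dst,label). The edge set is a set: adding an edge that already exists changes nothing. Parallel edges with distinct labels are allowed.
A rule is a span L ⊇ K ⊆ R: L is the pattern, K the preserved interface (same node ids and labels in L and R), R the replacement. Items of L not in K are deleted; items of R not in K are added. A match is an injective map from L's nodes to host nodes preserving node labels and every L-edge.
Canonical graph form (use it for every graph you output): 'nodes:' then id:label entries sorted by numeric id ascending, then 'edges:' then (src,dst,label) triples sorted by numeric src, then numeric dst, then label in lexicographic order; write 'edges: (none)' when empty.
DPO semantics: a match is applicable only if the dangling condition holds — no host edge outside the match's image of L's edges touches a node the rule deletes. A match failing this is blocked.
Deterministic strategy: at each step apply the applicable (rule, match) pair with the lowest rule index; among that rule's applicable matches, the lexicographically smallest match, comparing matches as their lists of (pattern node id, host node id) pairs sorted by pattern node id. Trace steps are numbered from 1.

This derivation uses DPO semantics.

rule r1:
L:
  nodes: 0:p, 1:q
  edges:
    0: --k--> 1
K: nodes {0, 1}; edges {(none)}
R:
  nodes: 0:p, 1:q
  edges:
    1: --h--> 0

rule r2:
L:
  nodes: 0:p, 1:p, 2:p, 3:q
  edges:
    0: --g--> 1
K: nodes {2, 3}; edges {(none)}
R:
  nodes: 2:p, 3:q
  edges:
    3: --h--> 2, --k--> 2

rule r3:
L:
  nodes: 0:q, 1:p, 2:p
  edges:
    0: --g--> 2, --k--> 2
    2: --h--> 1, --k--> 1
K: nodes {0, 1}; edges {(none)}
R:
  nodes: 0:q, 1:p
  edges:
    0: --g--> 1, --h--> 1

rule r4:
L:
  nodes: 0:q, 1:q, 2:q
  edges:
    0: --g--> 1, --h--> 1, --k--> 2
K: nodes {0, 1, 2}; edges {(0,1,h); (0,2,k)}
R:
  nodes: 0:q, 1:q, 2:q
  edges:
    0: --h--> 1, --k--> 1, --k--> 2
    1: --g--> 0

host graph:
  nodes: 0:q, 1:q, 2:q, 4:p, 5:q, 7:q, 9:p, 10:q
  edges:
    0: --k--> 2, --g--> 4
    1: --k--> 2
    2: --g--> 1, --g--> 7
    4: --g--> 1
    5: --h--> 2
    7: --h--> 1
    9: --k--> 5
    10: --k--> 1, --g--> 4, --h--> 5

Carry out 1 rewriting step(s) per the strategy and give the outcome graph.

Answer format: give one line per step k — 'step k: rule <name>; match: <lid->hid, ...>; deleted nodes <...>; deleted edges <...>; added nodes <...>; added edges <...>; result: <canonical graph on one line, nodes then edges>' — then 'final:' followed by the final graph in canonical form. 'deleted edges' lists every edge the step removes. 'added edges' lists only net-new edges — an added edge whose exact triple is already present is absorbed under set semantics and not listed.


step 1: rule r1; match: 0->9, 1->5; deleted nodes (none); deleted edges (9,5,k); added nodes (none); added edges (5,9,h); result: nodes: 0:q, 1:q, 2:q, 4:p, 5:q, 7:q, 9:p, 10:q edges: (0,2,k); (0,4,g); (1,2,k); (2,1,g); (2,7,g); (4,1,g); (5,2,h); (5,9,h); (7,1,h); (10,1,k); (10,4,g); (10,5,h)
final:
nodes: 0:q, 1:q, 2:q, 4:p, 5:q, 7:q, 9:p, 10:q
edges: (0,2,k); (0,4,g); (1,2,k); (2,1,g); (2,7,g); (4,1,g); (5,2,h); (5,9,h); (7,1,h); (10,1,k); (10,4,g); (10,5,h)


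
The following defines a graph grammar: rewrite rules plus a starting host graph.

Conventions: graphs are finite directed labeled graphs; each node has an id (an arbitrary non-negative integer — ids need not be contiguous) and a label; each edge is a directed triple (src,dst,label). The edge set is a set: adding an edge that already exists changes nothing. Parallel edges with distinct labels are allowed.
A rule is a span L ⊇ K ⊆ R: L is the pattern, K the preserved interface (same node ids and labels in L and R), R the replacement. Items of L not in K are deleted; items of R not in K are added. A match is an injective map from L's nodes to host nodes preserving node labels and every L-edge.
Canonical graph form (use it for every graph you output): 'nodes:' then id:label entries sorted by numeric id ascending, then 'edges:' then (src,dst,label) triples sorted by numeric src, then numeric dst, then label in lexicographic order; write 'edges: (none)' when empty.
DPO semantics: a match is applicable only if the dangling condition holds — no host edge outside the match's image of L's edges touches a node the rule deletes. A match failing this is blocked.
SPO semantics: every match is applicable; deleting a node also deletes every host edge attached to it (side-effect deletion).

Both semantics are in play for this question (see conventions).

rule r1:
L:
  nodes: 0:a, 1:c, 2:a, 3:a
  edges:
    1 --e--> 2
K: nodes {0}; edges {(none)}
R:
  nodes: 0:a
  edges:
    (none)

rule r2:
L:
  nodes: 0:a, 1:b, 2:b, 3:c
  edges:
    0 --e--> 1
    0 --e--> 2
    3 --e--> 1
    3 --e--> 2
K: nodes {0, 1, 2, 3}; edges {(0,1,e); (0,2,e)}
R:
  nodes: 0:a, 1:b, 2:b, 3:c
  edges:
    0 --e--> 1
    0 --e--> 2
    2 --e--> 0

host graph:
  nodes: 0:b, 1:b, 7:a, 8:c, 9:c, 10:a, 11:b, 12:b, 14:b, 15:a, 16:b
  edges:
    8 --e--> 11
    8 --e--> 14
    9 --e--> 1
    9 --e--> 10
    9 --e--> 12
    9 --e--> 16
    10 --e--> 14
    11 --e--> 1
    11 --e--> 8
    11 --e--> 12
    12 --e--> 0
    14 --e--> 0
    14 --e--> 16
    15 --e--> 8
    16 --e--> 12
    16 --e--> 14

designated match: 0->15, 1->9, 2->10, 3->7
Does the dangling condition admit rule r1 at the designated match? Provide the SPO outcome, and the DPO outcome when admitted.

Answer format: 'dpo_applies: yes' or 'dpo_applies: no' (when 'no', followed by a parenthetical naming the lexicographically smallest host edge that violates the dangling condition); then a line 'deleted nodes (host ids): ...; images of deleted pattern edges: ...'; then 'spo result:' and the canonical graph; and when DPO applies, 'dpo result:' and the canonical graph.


dpo_applies: no
(the rule deletes node 9, which keeps host edge (9,1,e) outside the match image — the dangling condition fails, DPO blocks; SPO proceeds and side-deletes such edges)
deleted nodes (host ids): 7, 9, 10; images of deleted pattern edges: (9,10,e)
spo result:
nodes: 0:b, 1:b, 8:c, 11:b, 12:b, 14:b, 15:a, 16:b
edges: (8,11,e); (8,14,e); (11,1,e); (11,8,e); (11,12,e); (12,0,e); (14,0,e); (14,16,e); (15,8,e); (16,12,e); (16,14,e)


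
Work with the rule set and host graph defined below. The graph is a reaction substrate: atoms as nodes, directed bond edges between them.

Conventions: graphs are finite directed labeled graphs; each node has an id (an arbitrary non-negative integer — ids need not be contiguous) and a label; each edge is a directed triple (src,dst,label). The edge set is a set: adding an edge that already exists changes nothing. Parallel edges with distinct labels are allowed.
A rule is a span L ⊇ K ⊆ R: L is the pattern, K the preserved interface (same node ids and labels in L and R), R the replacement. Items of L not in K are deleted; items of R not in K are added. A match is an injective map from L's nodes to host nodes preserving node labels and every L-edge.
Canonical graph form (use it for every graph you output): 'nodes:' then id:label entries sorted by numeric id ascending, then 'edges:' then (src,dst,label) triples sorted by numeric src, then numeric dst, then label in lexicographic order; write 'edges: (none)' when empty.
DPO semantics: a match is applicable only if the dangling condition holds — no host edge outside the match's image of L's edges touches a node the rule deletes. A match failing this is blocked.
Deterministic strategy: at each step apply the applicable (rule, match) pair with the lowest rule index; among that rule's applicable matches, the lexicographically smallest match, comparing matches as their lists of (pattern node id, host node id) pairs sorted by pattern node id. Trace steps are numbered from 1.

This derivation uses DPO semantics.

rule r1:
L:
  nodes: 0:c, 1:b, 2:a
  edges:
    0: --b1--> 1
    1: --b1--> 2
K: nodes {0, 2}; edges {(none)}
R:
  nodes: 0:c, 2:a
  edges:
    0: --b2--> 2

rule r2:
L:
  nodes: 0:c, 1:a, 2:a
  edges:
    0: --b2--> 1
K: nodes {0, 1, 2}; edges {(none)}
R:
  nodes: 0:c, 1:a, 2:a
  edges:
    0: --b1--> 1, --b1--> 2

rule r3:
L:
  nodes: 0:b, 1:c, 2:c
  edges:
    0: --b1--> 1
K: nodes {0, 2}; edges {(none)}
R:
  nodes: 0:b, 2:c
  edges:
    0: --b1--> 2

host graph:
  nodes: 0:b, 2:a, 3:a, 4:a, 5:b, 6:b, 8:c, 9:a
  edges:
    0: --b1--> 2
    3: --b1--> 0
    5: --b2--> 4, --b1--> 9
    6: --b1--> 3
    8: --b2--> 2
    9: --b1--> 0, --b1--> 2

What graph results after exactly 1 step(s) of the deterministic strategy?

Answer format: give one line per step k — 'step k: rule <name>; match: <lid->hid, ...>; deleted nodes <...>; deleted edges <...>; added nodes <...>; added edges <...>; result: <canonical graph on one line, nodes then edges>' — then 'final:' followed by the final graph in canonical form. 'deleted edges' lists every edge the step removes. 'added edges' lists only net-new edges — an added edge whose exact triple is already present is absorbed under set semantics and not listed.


step 1: rule r2; match: 0->8, 1->2, 2->3; deleted nodes (none); deleted edges (8,2,b2); added nodes (none); added edges (8,2,b1); (8,3,b1); result: nodes: 0:b, 2:a, 3:a, 4:a, 5:b, 6:b, 8:c, 9:a edges: (0,2,b1); (3,0,b1); (5,4,b2); (5,9,b1); (6,3,b1); (8,2,b1); (8,3,b1); (9,0,b1); (9,2,b1)
final:
nodes: 0:b, 2:a, 3:a, 4:a, 5:b, 6:b, 8:c, 9:a
edges: (0,2,b1); (3,0,b1); (5,4,b2); (5,9,b1); (6,3,b1); (8,2,b1); (8,3,b1); (9,0,b1); (9,2,b1)
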